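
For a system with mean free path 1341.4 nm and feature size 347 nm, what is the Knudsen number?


Knudsen number Kn = lambda / L
Kn = 1341.4 / 347
Kn = 3.8657

3.8657


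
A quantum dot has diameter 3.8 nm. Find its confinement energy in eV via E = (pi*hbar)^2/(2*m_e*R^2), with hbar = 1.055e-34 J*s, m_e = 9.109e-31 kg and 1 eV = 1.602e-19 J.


Radius R = 3.8/2 = 1.9 nm = 1.9e-09 m
E = (pi * 1.055e-34)^2 / (2 * 9.109e-31 * (1.9e-09)^2)
E(J) = 1.67031e-20
E = E(J) / 1.602e-19 = 0.1043 eV

0.1043


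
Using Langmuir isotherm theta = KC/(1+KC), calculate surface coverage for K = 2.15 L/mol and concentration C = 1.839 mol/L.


Langmuir isotherm: theta = K*C / (1 + K*C)
K*C = 2.15 * 1.839 = 3.95385
theta = 3.95385 / (1 + 3.95385) = 3.95385 / 4.95385
theta = 0.7981

0.7981


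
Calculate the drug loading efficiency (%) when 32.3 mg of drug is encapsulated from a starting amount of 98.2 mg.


Drug loading efficiency = (drug loaded / drug initial) * 100
DLE = 32.3 / 98.2 * 100
DLE = 0.3289 * 100
DLE = 32.89%

32.89


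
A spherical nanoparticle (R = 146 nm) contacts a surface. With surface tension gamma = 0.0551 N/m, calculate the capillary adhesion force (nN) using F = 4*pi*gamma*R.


Convert radius: R = 146 nm = 1.46e-07 m
F = 4 * pi * gamma * R
F = 4 * pi * 0.0551 * 1.46e-07
F = 1.01091e-07 N = 101.0914 nN

101.0914


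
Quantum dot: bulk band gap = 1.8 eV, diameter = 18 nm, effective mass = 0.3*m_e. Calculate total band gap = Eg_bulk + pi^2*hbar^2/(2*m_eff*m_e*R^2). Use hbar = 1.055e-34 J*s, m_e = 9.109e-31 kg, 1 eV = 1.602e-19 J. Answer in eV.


Radius R = 18/2 nm = 9e-09 m
Confinement energy dE = pi^2 * hbar^2 / (2 * m_eff * m_e * R^2)
dE = pi^2 * (1.055e-34)^2 / (2 * 0.3 * 9.109e-31 * (9e-09)^2) J, divided by 1.602e-19 J/eV
dE = 0.0155 eV
Total band gap = E_g(bulk) + dE = 1.8 + 0.0155 = 1.8155 eV

1.8155


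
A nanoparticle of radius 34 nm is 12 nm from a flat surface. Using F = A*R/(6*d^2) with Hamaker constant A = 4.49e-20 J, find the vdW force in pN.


Convert to SI: R = 34 nm = 3.4e-08 m, d = 12 nm = 1.2e-08 m
F = A * R / (6 * d^2)
F = 4.49e-20 * 3.4e-08 / (6 * (1.2e-08)^2)
F = 1.7669e-12 N = 1.767 pN

1.767


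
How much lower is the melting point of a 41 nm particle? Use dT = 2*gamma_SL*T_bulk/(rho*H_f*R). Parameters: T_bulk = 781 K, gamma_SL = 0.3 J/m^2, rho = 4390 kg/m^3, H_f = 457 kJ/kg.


Radius R = 41/2 = 20.5 nm = 2.05e-08 m
Convert H_f = 457 kJ/kg = 457000 J/kg
dT = 2 * gamma_SL * T_bulk / (rho * H_f * R)
dT = 2 * 0.3 * 781 / (4390 * 457000 * 2.05e-08)
dT = 11.4 K

11.4


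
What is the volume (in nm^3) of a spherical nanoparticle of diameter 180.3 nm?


Radius r = 180.3/2 = 90.15 nm
Volume V = (4/3) * pi * r^3
V = (4/3) * pi * (90.15)^3
V = 3068921.66 nm^3

3068921.66


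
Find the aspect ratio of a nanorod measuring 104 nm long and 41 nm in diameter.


Aspect ratio AR = length / diameter
AR = 104 / 41
AR = 2.54

2.54


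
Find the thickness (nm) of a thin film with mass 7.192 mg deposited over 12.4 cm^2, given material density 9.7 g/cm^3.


Convert: m = 7.192 mg = 7.1920e-06 kg, A = 12.4 cm^2 = 1.2400e-03 m^2, rho = 9.7 g/cm^3 = 9700 kg/m^3
t = m / (A * rho)
t = 7.1920e-06 / (1.2400e-03 * 9700)
t = 5.9794e-07 m = 597.9 nm

597.9


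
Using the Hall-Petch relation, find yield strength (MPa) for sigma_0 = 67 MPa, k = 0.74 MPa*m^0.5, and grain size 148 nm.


d = 148 nm = 1.48e-07 m
sqrt(d) = 0.0003847077
Hall-Petch contribution = k / sqrt(d) = 0.74 / 0.0003847077 = 1923.5 MPa
sigma = sigma_0 + k/sqrt(d) = 67 + 1923.5 = 1990.5 MPa

1990.5


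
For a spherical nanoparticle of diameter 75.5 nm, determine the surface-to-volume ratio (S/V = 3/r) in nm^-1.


Radius r = 75.5/2 = 37.75 nm
S/V = 3 / r = 3 / 37.75
S/V = 0.0795 nm^-1

0.0795


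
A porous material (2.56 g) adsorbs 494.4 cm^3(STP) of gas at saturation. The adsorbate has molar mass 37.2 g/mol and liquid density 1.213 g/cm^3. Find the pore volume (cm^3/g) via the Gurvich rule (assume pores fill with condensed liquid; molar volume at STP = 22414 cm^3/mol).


Moles adsorbed n = V_ads / 22414 = 494.4 / 22414 = 2.205764e-02 mol
Liquid volume V_liq = n * M / rho_liq = 2.205764e-02 * 37.2 / 1.213 = 0.67646 cm^3
Specific pore volume V_pore = V_liq / m_sample = 0.67646 / 2.56
V_pore = 0.2642 cm^3/g

0.2642


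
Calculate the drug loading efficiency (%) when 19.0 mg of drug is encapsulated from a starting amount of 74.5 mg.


Drug loading efficiency = (drug loaded / drug initial) * 100
DLE = 19.0 / 74.5 * 100
DLE = 0.255 * 100
DLE = 25.5%

25.5


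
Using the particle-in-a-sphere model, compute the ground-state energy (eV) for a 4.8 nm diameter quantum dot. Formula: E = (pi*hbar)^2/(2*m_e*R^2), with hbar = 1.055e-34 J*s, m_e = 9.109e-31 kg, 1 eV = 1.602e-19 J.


Radius R = 4.8/2 = 2.4 nm = 2.4e-09 m
E = (pi * 1.055e-34)^2 / (2 * 9.109e-31 * (2.4e-09)^2)
E(J) = 1.04684e-20
E = E(J) / 1.602e-19 = 0.0653 eV

0.0653


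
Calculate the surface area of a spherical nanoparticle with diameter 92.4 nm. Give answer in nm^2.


Radius r = 92.4/2 = 46.2 nm
Surface area SA = 4 * pi * r^2
SA = 4 * pi * (46.2)^2
SA = 26822.16 nm^2

26822.16


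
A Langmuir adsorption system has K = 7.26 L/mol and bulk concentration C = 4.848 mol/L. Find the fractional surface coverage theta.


Langmuir isotherm: theta = K*C / (1 + K*C)
K*C = 7.26 * 4.848 = 35.19648
theta = 35.19648 / (1 + 35.19648) = 35.19648 / 36.19648
theta = 0.9724

0.9724


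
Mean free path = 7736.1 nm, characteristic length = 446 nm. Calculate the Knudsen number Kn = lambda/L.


Knudsen number Kn = lambda / L
Kn = 7736.1 / 446
Kn = 17.3455

17.3455


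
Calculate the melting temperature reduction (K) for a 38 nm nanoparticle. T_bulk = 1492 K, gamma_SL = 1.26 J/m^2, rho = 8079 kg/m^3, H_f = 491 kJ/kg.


Radius R = 38/2 = 19 nm = 1.9e-08 m
Convert H_f = 491 kJ/kg = 491000 J/kg
dT = 2 * gamma_SL * T_bulk / (rho * H_f * R)
dT = 2 * 1.26 * 1492 / (8079 * 491000 * 1.9e-08)
dT = 49.9 K

49.9


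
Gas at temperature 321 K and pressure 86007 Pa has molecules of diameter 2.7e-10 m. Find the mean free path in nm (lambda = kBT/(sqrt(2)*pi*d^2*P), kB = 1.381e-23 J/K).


Mean free path: lambda = kB*T / (sqrt(2) * pi * d^2 * P)
lambda = 1.381e-23 * 321 / (sqrt(2) * pi * (2.7e-10)^2 * 86007)
lambda = 1.59137e-07 m
lambda = 159.14 nm

159.14


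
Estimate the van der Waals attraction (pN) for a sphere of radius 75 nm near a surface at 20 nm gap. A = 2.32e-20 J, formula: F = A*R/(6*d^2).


Convert to SI: R = 75 nm = 7.5e-08 m, d = 20 nm = 2e-08 m
F = A * R / (6 * d^2)
F = 2.32e-20 * 7.5e-08 / (6 * (2e-08)^2)
F = 7.25e-13 N = 0.725 pN

0.725


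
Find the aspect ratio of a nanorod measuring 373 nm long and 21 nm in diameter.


Aspect ratio AR = length / diameter
AR = 373 / 21
AR = 17.76

17.76


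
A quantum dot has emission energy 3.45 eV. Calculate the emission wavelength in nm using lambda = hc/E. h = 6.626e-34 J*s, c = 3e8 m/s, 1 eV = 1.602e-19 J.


Convert energy: E = 3.45 eV = 3.45 * 1.602e-19 = 5.5269e-19 J
lambda = h*c / E = 6.626e-34 * 3e8 / 5.5269e-19
lambda = 3.59659e-07 m = 359.7 nm

359.7


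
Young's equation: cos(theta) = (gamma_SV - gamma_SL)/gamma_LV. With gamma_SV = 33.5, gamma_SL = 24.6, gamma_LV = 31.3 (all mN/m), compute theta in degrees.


cos(theta) = (gamma_SV - gamma_SL) / gamma_LV
cos(theta) = (33.5 - 24.6) / 31.3
cos(theta) = 0.284345
theta = arccos(0.284345) = 73.48 degrees

73.48


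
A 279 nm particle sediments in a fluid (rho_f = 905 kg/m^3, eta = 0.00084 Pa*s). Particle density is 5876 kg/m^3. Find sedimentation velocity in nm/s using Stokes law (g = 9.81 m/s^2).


Radius R = 279/2 nm = 1.395e-07 m
Density difference = 5876 - 905 = 4971 kg/m^3
v = 2 * R^2 * (rho_p - rho_f) * g / (9 * eta)
v = 2 * (1.395e-07)^2 * 4971 * 9.81 / (9 * 0.00084)
v = 2.51055e-07 m/s = 251.0553 nm/s

251.0553


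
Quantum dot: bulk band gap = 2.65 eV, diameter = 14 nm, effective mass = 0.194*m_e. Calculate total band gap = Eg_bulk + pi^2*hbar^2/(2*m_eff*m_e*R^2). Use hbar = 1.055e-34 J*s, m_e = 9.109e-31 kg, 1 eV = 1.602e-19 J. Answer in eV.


Radius R = 14/2 nm = 7e-09 m
Confinement energy dE = pi^2 * hbar^2 / (2 * m_eff * m_e * R^2)
dE = pi^2 * (1.055e-34)^2 / (2 * 0.194 * 9.109e-31 * (7e-09)^2) J, divided by 1.602e-19 J/eV
dE = 0.0396 eV
Total band gap = E_g(bulk) + dE = 2.65 + 0.0396 = 2.6896 eV

2.6896


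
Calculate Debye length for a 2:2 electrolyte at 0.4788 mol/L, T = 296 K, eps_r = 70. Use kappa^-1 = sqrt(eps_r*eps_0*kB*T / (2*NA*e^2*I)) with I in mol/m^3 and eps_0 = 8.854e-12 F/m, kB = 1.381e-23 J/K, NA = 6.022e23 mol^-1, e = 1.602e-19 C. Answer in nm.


Ionic strength I = 0.4788 * 2^2 * 1000 = 1915.2 mol/m^3
kappa^-1 = sqrt(70 * 8.854e-12 * 1.381e-23 * 296 / (2 * 6.022e23 * (1.602e-19)^2 * 1915.2))
kappa^-1 = 0.207 nm

0.207


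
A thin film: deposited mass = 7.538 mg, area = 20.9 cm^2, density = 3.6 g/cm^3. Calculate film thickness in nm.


Convert: m = 7.538 mg = 7.5380e-06 kg, A = 20.9 cm^2 = 2.0900e-03 m^2, rho = 3.6 g/cm^3 = 3600 kg/m^3
t = m / (A * rho)
t = 7.5380e-06 / (2.0900e-03 * 3600)
t = 1.0019e-06 m = 1001.9 nm

1001.9


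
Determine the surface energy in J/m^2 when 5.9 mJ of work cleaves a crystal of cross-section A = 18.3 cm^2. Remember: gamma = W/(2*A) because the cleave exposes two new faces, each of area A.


Convert: A = 18.3 cm^2 = 0.00183 m^2, W = 5.9 mJ = 0.0059 J
Cleaving exposes two faces of area A, so total new surface = 2*A and gamma = W / (2*A)
gamma = 0.0059 / (2 * 0.00183)
gamma = 1.612 J/m^2

1.612


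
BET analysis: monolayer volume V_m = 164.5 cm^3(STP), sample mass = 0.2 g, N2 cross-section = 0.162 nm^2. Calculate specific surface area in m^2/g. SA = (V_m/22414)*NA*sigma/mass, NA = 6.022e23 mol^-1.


Number of moles in monolayer = V_m / 22414 = 164.5 / 22414 = 0.00733916
Number of molecules = moles * NA = 0.00733916 * 6.022e23
SA = molecules * sigma / mass
SA = (164.5 / 22414) * 6.022e23 * 0.162e-18 / 0.2
SA = 3579.9 m^2/g

3579.9


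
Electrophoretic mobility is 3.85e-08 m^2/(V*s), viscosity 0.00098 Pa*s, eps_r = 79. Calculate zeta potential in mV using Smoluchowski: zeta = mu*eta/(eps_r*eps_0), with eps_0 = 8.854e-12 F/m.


Smoluchowski equation: zeta = mu * eta / (eps_r * eps_0)
zeta = 3.85e-08 * 0.00098 / (79 * 8.854e-12)
zeta = 0.053941 V = 53.94 mV

53.94


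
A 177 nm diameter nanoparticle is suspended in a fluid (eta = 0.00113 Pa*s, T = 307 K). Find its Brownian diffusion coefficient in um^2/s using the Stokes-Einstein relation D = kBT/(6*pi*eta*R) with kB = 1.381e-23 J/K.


Radius R = 177/2 = 88.5 nm = 8.85e-08 m
D = kB*T / (6*pi*eta*R)
D = 1.381e-23 * 307 / (6 * pi * 0.00113 * 8.85e-08)
D = 2.2491e-12 m^2/s = 2.249 um^2/s

2.249


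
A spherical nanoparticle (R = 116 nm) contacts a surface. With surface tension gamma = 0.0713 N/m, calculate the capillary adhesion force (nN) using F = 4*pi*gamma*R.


Convert radius: R = 116 nm = 1.16e-07 m
F = 4 * pi * gamma * R
F = 4 * pi * 0.0713 * 1.16e-07
F = 1.03934e-07 N = 103.9339 nN

103.9339


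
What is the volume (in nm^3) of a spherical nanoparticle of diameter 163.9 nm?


Radius r = 163.9/2 = 81.95 nm
Volume V = (4/3) * pi * r^3
V = (4/3) * pi * (81.95)^3
V = 2305342.64 nm^3

2305342.64


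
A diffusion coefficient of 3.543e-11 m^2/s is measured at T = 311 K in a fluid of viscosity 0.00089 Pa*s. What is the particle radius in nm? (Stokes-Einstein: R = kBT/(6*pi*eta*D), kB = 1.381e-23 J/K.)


Stokes-Einstein: R = kB*T / (6*pi*eta*D)
R = 1.381e-23 * 311 / (6 * pi * 0.00089 * 3.543e-11)
R = 7.2259e-09 m = 7.23 nm

7.23


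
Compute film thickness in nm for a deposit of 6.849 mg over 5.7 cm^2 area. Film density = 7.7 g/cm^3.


Convert: m = 6.849 mg = 6.8490e-06 kg, A = 5.7 cm^2 = 5.7000e-04 m^2, rho = 7.7 g/cm^3 = 7700 kg/m^3
t = m / (A * rho)
t = 6.8490e-06 / (5.7000e-04 * 7700)
t = 1.5605e-06 m = 1560.5 nm

1560.5


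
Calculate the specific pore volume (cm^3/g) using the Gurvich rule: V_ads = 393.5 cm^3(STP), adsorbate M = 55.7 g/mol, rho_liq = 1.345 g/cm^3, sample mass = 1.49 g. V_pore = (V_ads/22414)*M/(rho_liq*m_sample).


Moles adsorbed n = V_ads / 22414 = 393.5 / 22414 = 1.755599e-02 mol
Liquid volume V_liq = n * M / rho_liq = 1.755599e-02 * 55.7 / 1.345 = 0.72704 cm^3
Specific pore volume V_pore = V_liq / m_sample = 0.72704 / 1.49
V_pore = 0.4879 cm^3/g

0.4879


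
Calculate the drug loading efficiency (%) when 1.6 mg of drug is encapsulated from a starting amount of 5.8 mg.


Drug loading efficiency = (drug loaded / drug initial) * 100
DLE = 1.6 / 5.8 * 100
DLE = 0.2759 * 100
DLE = 27.59%

27.59


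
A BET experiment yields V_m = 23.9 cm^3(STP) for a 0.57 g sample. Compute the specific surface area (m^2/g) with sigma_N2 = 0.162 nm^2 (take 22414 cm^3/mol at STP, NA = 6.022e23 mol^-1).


Number of moles in monolayer = V_m / 22414 = 23.9 / 22414 = 0.0010663
Number of molecules = moles * NA = 0.0010663 * 6.022e23
SA = molecules * sigma / mass
SA = (23.9 / 22414) * 6.022e23 * 0.162e-18 / 0.57
SA = 182.5 m^2/g

182.5


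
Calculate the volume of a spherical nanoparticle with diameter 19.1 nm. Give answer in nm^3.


Radius r = 19.1/2 = 9.55 nm
Volume V = (4/3) * pi * r^3
V = (4/3) * pi * (9.55)^3
V = 3648.37 nm^3

3648.37


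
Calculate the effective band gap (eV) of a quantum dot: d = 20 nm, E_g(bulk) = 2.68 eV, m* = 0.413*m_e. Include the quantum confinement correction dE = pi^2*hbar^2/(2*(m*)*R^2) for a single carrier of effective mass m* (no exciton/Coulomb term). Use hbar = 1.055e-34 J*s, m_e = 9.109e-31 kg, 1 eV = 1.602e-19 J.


Radius R = 20/2 nm = 1e-08 m
Confinement energy dE = pi^2 * hbar^2 / (2 * m_eff * m_e * R^2)
dE = pi^2 * (1.055e-34)^2 / (2 * 0.413 * 9.109e-31 * (1e-08)^2) J, divided by 1.602e-19 J/eV
dE = 0.0091 eV
Total band gap = E_g(bulk) + dE = 2.68 + 0.0091 = 2.6891 eV

2.6891


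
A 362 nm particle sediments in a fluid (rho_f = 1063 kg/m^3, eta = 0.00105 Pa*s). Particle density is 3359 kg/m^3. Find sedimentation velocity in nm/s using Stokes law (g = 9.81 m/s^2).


Radius R = 362/2 nm = 1.81e-07 m
Density difference = 3359 - 1063 = 2296 kg/m^3
v = 2 * R^2 * (rho_p - rho_f) * g / (9 * eta)
v = 2 * (1.81e-07)^2 * 2296 * 9.81 / (9 * 0.00105)
v = 1.5617e-07 m/s = 156.1695 nm/s

156.1695


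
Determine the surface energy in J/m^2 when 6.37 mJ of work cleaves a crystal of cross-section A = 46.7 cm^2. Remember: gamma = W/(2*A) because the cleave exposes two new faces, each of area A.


Convert: A = 46.7 cm^2 = 0.00467 m^2, W = 6.37 mJ = 0.00637 J
Cleaving exposes two faces of area A, so total new surface = 2*A and gamma = W / (2*A)
gamma = 0.00637 / (2 * 0.00467)
gamma = 0.682 J/m^2

0.682


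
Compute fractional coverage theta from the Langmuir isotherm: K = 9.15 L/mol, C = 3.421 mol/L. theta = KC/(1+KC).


Langmuir isotherm: theta = K*C / (1 + K*C)
K*C = 9.15 * 3.421 = 31.30215
theta = 31.30215 / (1 + 31.30215) = 31.30215 / 32.30215
theta = 0.969

0.969


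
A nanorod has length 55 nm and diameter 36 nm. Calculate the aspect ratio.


Aspect ratio AR = length / diameter
AR = 55 / 36
AR = 1.53

1.53


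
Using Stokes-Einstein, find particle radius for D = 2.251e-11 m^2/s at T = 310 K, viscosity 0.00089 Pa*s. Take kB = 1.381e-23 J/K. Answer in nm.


Stokes-Einstein: R = kB*T / (6*pi*eta*D)
R = 1.381e-23 * 310 / (6 * pi * 0.00089 * 2.251e-11)
R = 1.13368e-08 m = 11.34 nm

11.34


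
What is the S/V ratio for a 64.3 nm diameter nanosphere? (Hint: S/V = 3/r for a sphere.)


Radius r = 64.3/2 = 32.15 nm
S/V = 3 / r = 3 / 32.15
S/V = 0.0933 nm^-1

0.0933


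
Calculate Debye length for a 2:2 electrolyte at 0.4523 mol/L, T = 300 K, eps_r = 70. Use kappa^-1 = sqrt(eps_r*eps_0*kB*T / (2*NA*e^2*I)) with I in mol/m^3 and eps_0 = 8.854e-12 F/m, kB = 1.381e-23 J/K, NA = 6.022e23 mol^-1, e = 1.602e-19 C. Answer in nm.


Ionic strength I = 0.4523 * 2^2 * 1000 = 1809.2 mol/m^3
kappa^-1 = sqrt(70 * 8.854e-12 * 1.381e-23 * 300 / (2 * 6.022e23 * (1.602e-19)^2 * 1809.2))
kappa^-1 = 0.214 nm

0.214


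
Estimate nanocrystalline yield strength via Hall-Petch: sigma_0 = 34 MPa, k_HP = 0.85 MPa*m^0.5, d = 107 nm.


d = 107 nm = 1.07e-07 m
sqrt(d) = 0.0003271085
Hall-Petch contribution = k / sqrt(d) = 0.85 / 0.0003271085 = 2598.5 MPa
sigma = sigma_0 + k/sqrt(d) = 34 + 2598.5 = 2632.5 MPa

2632.5


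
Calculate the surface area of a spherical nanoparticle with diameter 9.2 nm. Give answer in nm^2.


Radius r = 9.2/2 = 4.6 nm
Surface area SA = 4 * pi * r^2
SA = 4 * pi * (4.6)^2
SA = 265.9 nm^2

265.9


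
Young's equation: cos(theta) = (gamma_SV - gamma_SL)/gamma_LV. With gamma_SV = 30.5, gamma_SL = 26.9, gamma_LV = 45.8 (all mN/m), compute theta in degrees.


cos(theta) = (gamma_SV - gamma_SL) / gamma_LV
cos(theta) = (30.5 - 26.9) / 45.8
cos(theta) = 0.078603
theta = arccos(0.078603) = 85.49 degrees

85.49


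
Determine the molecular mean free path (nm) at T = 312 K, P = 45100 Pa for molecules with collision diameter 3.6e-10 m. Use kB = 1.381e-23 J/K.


Mean free path: lambda = kB*T / (sqrt(2) * pi * d^2 * P)
lambda = 1.381e-23 * 312 / (sqrt(2) * pi * (3.6e-10)^2 * 45100)
lambda = 1.65921e-07 m
lambda = 165.92 nm

165.92


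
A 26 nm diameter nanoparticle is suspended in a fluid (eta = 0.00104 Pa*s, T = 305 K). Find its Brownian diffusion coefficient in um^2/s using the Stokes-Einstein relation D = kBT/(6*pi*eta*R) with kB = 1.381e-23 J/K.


Radius R = 26/2 = 13 nm = 1.3e-08 m
D = kB*T / (6*pi*eta*R)
D = 1.381e-23 * 305 / (6 * pi * 0.00104 * 1.3e-08)
D = 1.65278e-11 m^2/s = 16.528 um^2/s

16.528


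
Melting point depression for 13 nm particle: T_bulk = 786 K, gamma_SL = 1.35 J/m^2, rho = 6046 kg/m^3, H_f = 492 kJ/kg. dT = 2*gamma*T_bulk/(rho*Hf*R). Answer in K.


Radius R = 13/2 = 6.5 nm = 6.5e-09 m
Convert H_f = 492 kJ/kg = 492000 J/kg
dT = 2 * gamma_SL * T_bulk / (rho * H_f * R)
dT = 2 * 1.35 * 786 / (6046 * 492000 * 6.5e-09)
dT = 109.8 K

109.8


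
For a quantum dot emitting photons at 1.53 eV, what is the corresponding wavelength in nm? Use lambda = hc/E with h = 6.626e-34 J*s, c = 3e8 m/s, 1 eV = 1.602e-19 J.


Convert energy: E = 1.53 eV = 1.53 * 1.602e-19 = 2.45106e-19 J
lambda = h*c / E = 6.626e-34 * 3e8 / 2.45106e-19
lambda = 8.10996e-07 m = 811.0 nm

811.0


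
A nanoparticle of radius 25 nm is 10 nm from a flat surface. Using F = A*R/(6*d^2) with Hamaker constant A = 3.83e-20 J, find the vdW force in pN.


Convert to SI: R = 25 nm = 2.5e-08 m, d = 10 nm = 1e-08 m
F = A * R / (6 * d^2)
F = 3.83e-20 * 2.5e-08 / (6 * (1e-08)^2)
F = 1.59583e-12 N = 1.596 pN

1.596


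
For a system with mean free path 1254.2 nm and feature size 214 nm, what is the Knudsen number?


Knudsen number Kn = lambda / L
Kn = 1254.2 / 214
Kn = 5.8607

5.8607


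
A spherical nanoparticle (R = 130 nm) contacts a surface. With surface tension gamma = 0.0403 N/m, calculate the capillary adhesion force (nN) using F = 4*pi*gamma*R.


Convert radius: R = 130 nm = 1.3e-07 m
F = 4 * pi * gamma * R
F = 4 * pi * 0.0403 * 1.3e-07
F = 6.58352e-08 N = 65.8352 nN

65.8352


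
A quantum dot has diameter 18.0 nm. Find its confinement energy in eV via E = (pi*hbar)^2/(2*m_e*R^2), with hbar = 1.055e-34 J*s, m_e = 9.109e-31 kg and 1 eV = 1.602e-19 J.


Radius R = 18.0/2 = 9 nm = 9e-09 m
E = (pi * 1.055e-34)^2 / (2 * 9.109e-31 * (9e-09)^2)
E(J) = 7.44422e-22
E = E(J) / 1.602e-19 = 0.0046 eV

0.0046


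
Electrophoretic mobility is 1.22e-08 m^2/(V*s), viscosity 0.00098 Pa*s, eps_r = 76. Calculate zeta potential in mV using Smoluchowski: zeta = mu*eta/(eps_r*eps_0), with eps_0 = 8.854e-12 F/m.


Smoluchowski equation: zeta = mu * eta / (eps_r * eps_0)
zeta = 1.22e-08 * 0.00098 / (76 * 8.854e-12)
zeta = 0.017768 V = 17.77 mV

17.77


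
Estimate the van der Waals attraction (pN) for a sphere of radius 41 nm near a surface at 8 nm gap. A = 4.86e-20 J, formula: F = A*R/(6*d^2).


Convert to SI: R = 41 nm = 4.1e-08 m, d = 8 nm = 8e-09 m
F = A * R / (6 * d^2)
F = 4.86e-20 * 4.1e-08 / (6 * (8e-09)^2)
F = 5.18906e-12 N = 5.189 pN

5.189


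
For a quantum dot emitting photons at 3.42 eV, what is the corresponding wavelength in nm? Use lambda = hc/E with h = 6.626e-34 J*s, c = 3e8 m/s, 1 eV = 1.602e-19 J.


Convert energy: E = 3.42 eV = 3.42 * 1.602e-19 = 5.47884e-19 J
lambda = h*c / E = 6.626e-34 * 3e8 / 5.47884e-19
lambda = 3.62814e-07 m = 362.8 nm

362.8


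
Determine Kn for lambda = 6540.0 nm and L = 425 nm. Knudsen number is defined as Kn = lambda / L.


Knudsen number Kn = lambda / L
Kn = 6540.0 / 425
Kn = 15.3882

15.3882


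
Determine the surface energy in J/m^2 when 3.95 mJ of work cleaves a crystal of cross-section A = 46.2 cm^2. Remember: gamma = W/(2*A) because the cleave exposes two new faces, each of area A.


Convert: A = 46.2 cm^2 = 0.00462 m^2, W = 3.95 mJ = 0.00395 J
Cleaving exposes two faces of area A, so total new surface = 2*A and gamma = W / (2*A)
gamma = 0.00395 / (2 * 0.00462)
gamma = 0.427 J/m^2

0.427


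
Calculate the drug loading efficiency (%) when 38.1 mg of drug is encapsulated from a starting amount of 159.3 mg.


Drug loading efficiency = (drug loaded / drug initial) * 100
DLE = 38.1 / 159.3 * 100
DLE = 0.2392 * 100
DLE = 23.92%

23.92


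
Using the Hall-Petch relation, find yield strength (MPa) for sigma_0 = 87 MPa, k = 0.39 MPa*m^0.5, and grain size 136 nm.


d = 136 nm = 1.36e-07 m
sqrt(d) = 0.0003687818
Hall-Petch contribution = k / sqrt(d) = 0.39 / 0.0003687818 = 1057.5 MPa
sigma = sigma_0 + k/sqrt(d) = 87 + 1057.5 = 1144.5 MPa

1144.5


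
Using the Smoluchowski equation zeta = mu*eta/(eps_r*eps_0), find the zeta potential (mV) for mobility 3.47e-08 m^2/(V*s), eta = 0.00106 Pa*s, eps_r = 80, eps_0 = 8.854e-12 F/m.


Smoluchowski equation: zeta = mu * eta / (eps_r * eps_0)
zeta = 3.47e-08 * 0.00106 / (80 * 8.854e-12)
zeta = 0.051929 V = 51.93 mV

51.93


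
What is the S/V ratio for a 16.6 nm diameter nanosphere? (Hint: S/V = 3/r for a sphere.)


Radius r = 16.6/2 = 8.3 nm
S/V = 3 / r = 3 / 8.3
S/V = 0.3614 nm^-1

0.3614


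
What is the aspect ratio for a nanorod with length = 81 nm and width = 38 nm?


Aspect ratio AR = length / diameter
AR = 81 / 38
AR = 2.13

2.13


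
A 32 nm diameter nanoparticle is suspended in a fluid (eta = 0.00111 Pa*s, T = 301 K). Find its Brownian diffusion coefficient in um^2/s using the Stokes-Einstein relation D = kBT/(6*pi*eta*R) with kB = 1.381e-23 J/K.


Radius R = 32/2 = 16 nm = 1.6e-08 m
D = kB*T / (6*pi*eta*R)
D = 1.381e-23 * 301 / (6 * pi * 0.00111 * 1.6e-08)
D = 1.2417e-11 m^2/s = 12.417 um^2/s

12.417


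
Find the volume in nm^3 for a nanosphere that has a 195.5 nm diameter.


Radius r = 195.5/2 = 97.75 nm
Volume V = (4/3) * pi * r^3
V = (4/3) * pi * (97.75)^3
V = 3912360.88 nm^3

3912360.88


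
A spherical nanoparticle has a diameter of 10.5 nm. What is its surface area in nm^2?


Radius r = 10.5/2 = 5.25 nm
Surface area SA = 4 * pi * r^2
SA = 4 * pi * (5.25)^2
SA = 346.36 nm^2

346.36


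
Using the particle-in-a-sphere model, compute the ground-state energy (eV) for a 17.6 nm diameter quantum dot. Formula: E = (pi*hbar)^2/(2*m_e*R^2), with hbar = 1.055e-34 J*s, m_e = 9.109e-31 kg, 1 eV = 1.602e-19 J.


Radius R = 17.6/2 = 8.8 nm = 8.8e-09 m
E = (pi * 1.055e-34)^2 / (2 * 9.109e-31 * (8.8e-09)^2)
E(J) = 7.78643e-22
E = E(J) / 1.602e-19 = 0.0049 eV

0.0049


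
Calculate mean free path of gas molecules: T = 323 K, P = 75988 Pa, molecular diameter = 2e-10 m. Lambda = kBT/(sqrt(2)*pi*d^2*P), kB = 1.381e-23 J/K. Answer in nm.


Mean free path: lambda = kB*T / (sqrt(2) * pi * d^2 * P)
lambda = 1.381e-23 * 323 / (sqrt(2) * pi * (2e-10)^2 * 75988)
lambda = 3.30314e-07 m
lambda = 330.31 nm

330.31


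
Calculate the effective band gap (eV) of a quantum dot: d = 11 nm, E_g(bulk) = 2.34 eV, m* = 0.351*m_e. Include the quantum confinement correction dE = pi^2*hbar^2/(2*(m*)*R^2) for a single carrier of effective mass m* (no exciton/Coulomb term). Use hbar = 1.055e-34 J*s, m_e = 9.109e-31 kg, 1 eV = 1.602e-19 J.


Radius R = 11/2 nm = 5.5e-09 m
Confinement energy dE = pi^2 * hbar^2 / (2 * m_eff * m_e * R^2)
dE = pi^2 * (1.055e-34)^2 / (2 * 0.351 * 9.109e-31 * (5.5e-09)^2) J, divided by 1.602e-19 J/eV
dE = 0.0354 eV
Total band gap = E_g(bulk) + dE = 2.34 + 0.0354 = 2.3754 eV

2.3754


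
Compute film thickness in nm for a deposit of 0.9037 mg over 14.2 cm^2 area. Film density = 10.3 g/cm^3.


Convert: m = 0.9037 mg = 9.0370e-07 kg, A = 14.2 cm^2 = 1.4200e-03 m^2, rho = 10.3 g/cm^3 = 10300 kg/m^3
t = m / (A * rho)
t = 9.0370e-07 / (1.4200e-03 * 10300)
t = 6.1787e-08 m = 61.8 nm

61.8


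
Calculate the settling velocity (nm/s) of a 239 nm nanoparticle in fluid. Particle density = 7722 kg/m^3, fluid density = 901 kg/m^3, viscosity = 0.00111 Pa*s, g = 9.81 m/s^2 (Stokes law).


Radius R = 239/2 nm = 1.195e-07 m
Density difference = 7722 - 901 = 6821 kg/m^3
v = 2 * R^2 * (rho_p - rho_f) * g / (9 * eta)
v = 2 * (1.195e-07)^2 * 6821 * 9.81 / (9 * 0.00111)
v = 1.91301e-07 m/s = 191.3011 nm/s

191.3011


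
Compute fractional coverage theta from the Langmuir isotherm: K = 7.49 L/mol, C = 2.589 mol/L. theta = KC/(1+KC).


Langmuir isotherm: theta = K*C / (1 + K*C)
K*C = 7.49 * 2.589 = 19.39161
theta = 19.39161 / (1 + 19.39161) = 19.39161 / 20.39161
theta = 0.951

0.951


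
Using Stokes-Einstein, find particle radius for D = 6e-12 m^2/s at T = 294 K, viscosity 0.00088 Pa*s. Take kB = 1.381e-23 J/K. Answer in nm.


Stokes-Einstein: R = kB*T / (6*pi*eta*D)
R = 1.381e-23 * 294 / (6 * pi * 0.00088 * 6e-12)
R = 4.07949e-08 m = 40.79 nm

40.79


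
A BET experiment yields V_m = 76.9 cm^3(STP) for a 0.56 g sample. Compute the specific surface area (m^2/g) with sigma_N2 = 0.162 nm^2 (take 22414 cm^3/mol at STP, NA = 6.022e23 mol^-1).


Number of moles in monolayer = V_m / 22414 = 76.9 / 22414 = 0.00343089
Number of molecules = moles * NA = 0.00343089 * 6.022e23
SA = molecules * sigma / mass
SA = (76.9 / 22414) * 6.022e23 * 0.162e-18 / 0.56
SA = 597.7 m^2/g

597.7


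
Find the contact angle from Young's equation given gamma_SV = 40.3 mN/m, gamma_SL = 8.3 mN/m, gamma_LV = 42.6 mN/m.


cos(theta) = (gamma_SV - gamma_SL) / gamma_LV
cos(theta) = (40.3 - 8.3) / 42.6
cos(theta) = 0.751174
theta = arccos(0.751174) = 41.31 degrees

41.31


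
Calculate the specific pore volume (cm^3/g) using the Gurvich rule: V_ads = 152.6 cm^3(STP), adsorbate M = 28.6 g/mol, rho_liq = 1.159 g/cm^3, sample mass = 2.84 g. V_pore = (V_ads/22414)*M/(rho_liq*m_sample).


Moles adsorbed n = V_ads / 22414 = 152.6 / 22414 = 6.808245e-03 mol
Liquid volume V_liq = n * M / rho_liq = 6.808245e-03 * 28.6 / 1.159 = 0.16800 cm^3
Specific pore volume V_pore = V_liq / m_sample = 0.16800 / 2.84
V_pore = 0.0592 cm^3/g

0.0592


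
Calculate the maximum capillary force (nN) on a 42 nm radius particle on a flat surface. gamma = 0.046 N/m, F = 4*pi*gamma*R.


Convert radius: R = 42 nm = 4.2e-08 m
F = 4 * pi * gamma * R
F = 4 * pi * 0.046 * 4.2e-08
F = 2.42782e-08 N = 24.2782 nN

24.2782


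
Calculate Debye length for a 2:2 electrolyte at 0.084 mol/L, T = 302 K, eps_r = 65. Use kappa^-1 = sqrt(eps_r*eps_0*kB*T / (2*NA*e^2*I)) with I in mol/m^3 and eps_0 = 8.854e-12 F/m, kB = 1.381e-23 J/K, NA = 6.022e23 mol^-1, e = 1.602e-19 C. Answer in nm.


Ionic strength I = 0.084 * 2^2 * 1000 = 336 mol/m^3
kappa^-1 = sqrt(65 * 8.854e-12 * 1.381e-23 * 302 / (2 * 6.022e23 * (1.602e-19)^2 * 336))
kappa^-1 = 0.481 nm

0.481


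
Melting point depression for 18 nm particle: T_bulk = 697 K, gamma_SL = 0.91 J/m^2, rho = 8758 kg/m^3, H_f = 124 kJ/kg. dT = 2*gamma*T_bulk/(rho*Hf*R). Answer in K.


Radius R = 18/2 = 9 nm = 9e-09 m
Convert H_f = 124 kJ/kg = 124000 J/kg
dT = 2 * gamma_SL * T_bulk / (rho * H_f * R)
dT = 2 * 0.91 * 697 / (8758 * 124000 * 9e-09)
dT = 129.8 K

129.8


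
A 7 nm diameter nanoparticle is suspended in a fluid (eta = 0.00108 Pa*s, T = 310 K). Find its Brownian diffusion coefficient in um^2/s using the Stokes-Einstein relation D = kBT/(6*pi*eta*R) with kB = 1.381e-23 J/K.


Radius R = 7/2 = 3.5 nm = 3.5e-09 m
D = kB*T / (6*pi*eta*R)
D = 1.381e-23 * 310 / (6 * pi * 0.00108 * 3.5e-09)
D = 6.00845e-11 m^2/s = 60.084 um^2/s

60.084


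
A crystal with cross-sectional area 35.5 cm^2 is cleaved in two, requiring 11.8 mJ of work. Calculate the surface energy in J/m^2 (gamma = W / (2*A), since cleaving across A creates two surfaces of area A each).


Convert: A = 35.5 cm^2 = 0.00355 m^2, W = 11.8 mJ = 0.0118 J
Cleaving exposes two faces of area A, so total new surface = 2*A and gamma = W / (2*A)
gamma = 0.0118 / (2 * 0.00355)
gamma = 1.662 J/m^2

1.662


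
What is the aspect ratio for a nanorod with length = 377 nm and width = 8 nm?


Aspect ratio AR = length / diameter
AR = 377 / 8
AR = 47.12

47.12


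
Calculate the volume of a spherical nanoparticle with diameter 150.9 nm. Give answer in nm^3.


Radius r = 150.9/2 = 75.45 nm
Volume V = (4/3) * pi * r^3
V = (4/3) * pi * (75.45)^3
V = 1799145.73 nm^3

1799145.73


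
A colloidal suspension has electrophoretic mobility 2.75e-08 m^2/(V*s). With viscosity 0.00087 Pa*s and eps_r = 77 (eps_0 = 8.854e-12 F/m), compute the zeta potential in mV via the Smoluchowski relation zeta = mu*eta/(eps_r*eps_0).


Smoluchowski equation: zeta = mu * eta / (eps_r * eps_0)
zeta = 2.75e-08 * 0.00087 / (77 * 8.854e-12)
zeta = 0.035093 V = 35.09 mV

35.09


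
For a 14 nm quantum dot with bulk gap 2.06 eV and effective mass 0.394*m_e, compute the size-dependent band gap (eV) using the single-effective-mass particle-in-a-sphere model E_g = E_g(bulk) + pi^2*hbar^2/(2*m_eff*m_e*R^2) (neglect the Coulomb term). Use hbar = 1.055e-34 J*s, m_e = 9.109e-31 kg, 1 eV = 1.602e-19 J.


Radius R = 14/2 nm = 7e-09 m
Confinement energy dE = pi^2 * hbar^2 / (2 * m_eff * m_e * R^2)
dE = pi^2 * (1.055e-34)^2 / (2 * 0.394 * 9.109e-31 * (7e-09)^2) J, divided by 1.602e-19 J/eV
dE = 0.0195 eV
Total band gap = E_g(bulk) + dE = 2.06 + 0.0195 = 2.0795 eV

2.0795


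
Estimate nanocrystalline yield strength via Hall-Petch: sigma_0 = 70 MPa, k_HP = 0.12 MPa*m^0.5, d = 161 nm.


d = 161 nm = 1.61e-07 m
sqrt(d) = 0.0004012481
Hall-Petch contribution = k / sqrt(d) = 0.12 / 0.0004012481 = 299.1 MPa
sigma = sigma_0 + k/sqrt(d) = 70 + 299.1 = 369.1 MPa

369.1


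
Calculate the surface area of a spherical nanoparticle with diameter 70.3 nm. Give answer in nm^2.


Radius r = 70.3/2 = 35.15 nm
Surface area SA = 4 * pi * r^2
SA = 4 * pi * (35.15)^2
SA = 15526.03 nm^2

15526.03


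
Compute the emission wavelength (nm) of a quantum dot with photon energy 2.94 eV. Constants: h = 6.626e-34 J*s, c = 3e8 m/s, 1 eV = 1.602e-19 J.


Convert energy: E = 2.94 eV = 2.94 * 1.602e-19 = 4.70988e-19 J
lambda = h*c / E = 6.626e-34 * 3e8 / 4.70988e-19
lambda = 4.22049e-07 m = 422.0 nm

422.0


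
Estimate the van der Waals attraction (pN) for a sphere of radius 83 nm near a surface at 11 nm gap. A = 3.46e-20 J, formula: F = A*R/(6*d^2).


Convert to SI: R = 83 nm = 8.3e-08 m, d = 11 nm = 1.1e-08 m
F = A * R / (6 * d^2)
F = 3.46e-20 * 8.3e-08 / (6 * (1.1e-08)^2)
F = 3.95565e-12 N = 3.956 pN

3.956


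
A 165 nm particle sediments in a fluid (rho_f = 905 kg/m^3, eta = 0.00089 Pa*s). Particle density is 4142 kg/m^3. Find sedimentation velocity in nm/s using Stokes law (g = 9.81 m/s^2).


Radius R = 165/2 nm = 8.25e-08 m
Density difference = 4142 - 905 = 3237 kg/m^3
v = 2 * R^2 * (rho_p - rho_f) * g / (9 * eta)
v = 2 * (8.25e-08)^2 * 3237 * 9.81 / (9 * 0.00089)
v = 5.39656e-08 m/s = 53.9656 nm/s

53.9656


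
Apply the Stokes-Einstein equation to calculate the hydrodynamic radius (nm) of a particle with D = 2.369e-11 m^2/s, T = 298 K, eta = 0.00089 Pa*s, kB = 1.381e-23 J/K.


Stokes-Einstein: R = kB*T / (6*pi*eta*D)
R = 1.381e-23 * 298 / (6 * pi * 0.00089 * 2.369e-11)
R = 1.03551e-08 m = 10.36 nm

10.36


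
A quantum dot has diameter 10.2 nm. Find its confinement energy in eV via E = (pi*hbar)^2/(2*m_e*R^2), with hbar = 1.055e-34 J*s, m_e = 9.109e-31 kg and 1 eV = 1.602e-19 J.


Radius R = 10.2/2 = 5.1 nm = 5.1e-09 m
E = (pi * 1.055e-34)^2 / (2 * 9.109e-31 * (5.1e-09)^2)
E(J) = 2.31827e-21
E = E(J) / 1.602e-19 = 0.0145 eV

0.0145


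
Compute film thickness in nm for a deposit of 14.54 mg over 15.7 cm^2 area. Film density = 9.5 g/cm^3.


Convert: m = 14.54 mg = 1.4540e-05 kg, A = 15.7 cm^2 = 1.5700e-03 m^2, rho = 9.5 g/cm^3 = 9500 kg/m^3
t = m / (A * rho)
t = 1.4540e-05 / (1.5700e-03 * 9500)
t = 9.7486e-07 m = 974.9 nm

974.9


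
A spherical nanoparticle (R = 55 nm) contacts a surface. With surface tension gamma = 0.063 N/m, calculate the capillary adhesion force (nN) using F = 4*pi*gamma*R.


Convert radius: R = 55 nm = 5.5e-08 m
F = 4 * pi * gamma * R
F = 4 * pi * 0.063 * 5.5e-08
F = 4.35425e-08 N = 43.5425 nN

43.5425


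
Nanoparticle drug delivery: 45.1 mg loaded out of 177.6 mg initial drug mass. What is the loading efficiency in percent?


Drug loading efficiency = (drug loaded / drug initial) * 100
DLE = 45.1 / 177.6 * 100
DLE = 0.2539 * 100
DLE = 25.39%

25.39


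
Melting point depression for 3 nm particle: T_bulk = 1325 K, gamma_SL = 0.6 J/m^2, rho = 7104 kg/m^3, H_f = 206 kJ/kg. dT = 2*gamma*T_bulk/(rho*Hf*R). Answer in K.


Radius R = 3/2 = 1.5 nm = 1.5e-09 m
Convert H_f = 206 kJ/kg = 206000 J/kg
dT = 2 * gamma_SL * T_bulk / (rho * H_f * R)
dT = 2 * 0.6 * 1325 / (7104 * 206000 * 1.5e-09)
dT = 724.3 K

724.3


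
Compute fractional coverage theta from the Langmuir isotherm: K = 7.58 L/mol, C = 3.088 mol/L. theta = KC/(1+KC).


Langmuir isotherm: theta = K*C / (1 + K*C)
K*C = 7.58 * 3.088 = 23.40704
theta = 23.40704 / (1 + 23.40704) = 23.40704 / 24.40704
theta = 0.959

0.959


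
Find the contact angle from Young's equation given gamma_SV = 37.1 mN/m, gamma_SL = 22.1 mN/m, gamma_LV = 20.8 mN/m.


cos(theta) = (gamma_SV - gamma_SL) / gamma_LV
cos(theta) = (37.1 - 22.1) / 20.8
cos(theta) = 0.721154
theta = arccos(0.721154) = 43.85 degrees

43.85


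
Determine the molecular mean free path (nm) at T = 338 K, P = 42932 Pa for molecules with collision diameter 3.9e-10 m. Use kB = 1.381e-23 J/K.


Mean free path: lambda = kB*T / (sqrt(2) * pi * d^2 * P)
lambda = 1.381e-23 * 338 / (sqrt(2) * pi * (3.9e-10)^2 * 42932)
lambda = 1.60892e-07 m
lambda = 160.89 nm

160.89


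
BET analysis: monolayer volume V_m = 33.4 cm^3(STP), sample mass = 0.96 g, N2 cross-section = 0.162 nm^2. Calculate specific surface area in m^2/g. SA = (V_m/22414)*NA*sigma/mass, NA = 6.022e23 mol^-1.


Number of moles in monolayer = V_m / 22414 = 33.4 / 22414 = 0.00149014
Number of molecules = moles * NA = 0.00149014 * 6.022e23
SA = molecules * sigma / mass
SA = (33.4 / 22414) * 6.022e23 * 0.162e-18 / 0.96
SA = 151.4 m^2/g

151.4


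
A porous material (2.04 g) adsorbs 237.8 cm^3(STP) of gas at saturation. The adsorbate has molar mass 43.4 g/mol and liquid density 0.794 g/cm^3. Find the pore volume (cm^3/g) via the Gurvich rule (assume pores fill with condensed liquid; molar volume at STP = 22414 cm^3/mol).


Moles adsorbed n = V_ads / 22414 = 237.8 / 22414 = 1.060944e-02 mol
Liquid volume V_liq = n * M / rho_liq = 1.060944e-02 * 43.4 / 0.794 = 0.57991 cm^3
Specific pore volume V_pore = V_liq / m_sample = 0.57991 / 2.04
V_pore = 0.2843 cm^3/g

0.2843


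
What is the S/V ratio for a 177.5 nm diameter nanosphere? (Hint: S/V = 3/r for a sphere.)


Radius r = 177.5/2 = 88.75 nm
S/V = 3 / r = 3 / 88.75
S/V = 0.0338 nm^-1

0.0338


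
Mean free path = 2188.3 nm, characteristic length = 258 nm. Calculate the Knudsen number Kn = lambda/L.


Knudsen number Kn = lambda / L
Kn = 2188.3 / 258
Kn = 8.4818

8.4818


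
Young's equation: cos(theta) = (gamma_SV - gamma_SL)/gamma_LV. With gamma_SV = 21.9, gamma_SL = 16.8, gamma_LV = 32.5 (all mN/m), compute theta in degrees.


cos(theta) = (gamma_SV - gamma_SL) / gamma_LV
cos(theta) = (21.9 - 16.8) / 32.5
cos(theta) = 0.156923
theta = arccos(0.156923) = 80.97 degrees

80.97


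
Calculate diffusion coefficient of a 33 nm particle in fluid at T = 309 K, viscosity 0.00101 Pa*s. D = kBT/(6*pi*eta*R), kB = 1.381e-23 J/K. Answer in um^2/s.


Radius R = 33/2 = 16.5 nm = 1.65e-08 m
D = kB*T / (6*pi*eta*R)
D = 1.381e-23 * 309 / (6 * pi * 0.00101 * 1.65e-08)
D = 1.35846e-11 m^2/s = 13.585 um^2/s

13.585


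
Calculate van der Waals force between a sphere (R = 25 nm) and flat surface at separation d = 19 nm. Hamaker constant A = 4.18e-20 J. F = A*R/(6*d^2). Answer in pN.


Convert to SI: R = 25 nm = 2.5e-08 m, d = 19 nm = 1.9e-08 m
F = A * R / (6 * d^2)
F = 4.18e-20 * 2.5e-08 / (6 * (1.9e-08)^2)
F = 4.82456e-13 N = 0.482 pN

0.482


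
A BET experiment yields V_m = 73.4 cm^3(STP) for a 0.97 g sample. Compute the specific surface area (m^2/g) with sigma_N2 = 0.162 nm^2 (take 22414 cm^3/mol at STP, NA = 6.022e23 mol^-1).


Number of moles in monolayer = V_m / 22414 = 73.4 / 22414 = 0.00327474
Number of molecules = moles * NA = 0.00327474 * 6.022e23
SA = molecules * sigma / mass
SA = (73.4 / 22414) * 6.022e23 * 0.162e-18 / 0.97
SA = 329.4 m^2/g

329.4


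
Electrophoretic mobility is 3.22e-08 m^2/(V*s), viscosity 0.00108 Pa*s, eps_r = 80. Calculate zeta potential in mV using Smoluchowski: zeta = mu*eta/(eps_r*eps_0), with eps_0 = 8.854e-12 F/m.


Smoluchowski equation: zeta = mu * eta / (eps_r * eps_0)
zeta = 3.22e-08 * 0.00108 / (80 * 8.854e-12)
zeta = 0.049096 V = 49.1 mV

49.1


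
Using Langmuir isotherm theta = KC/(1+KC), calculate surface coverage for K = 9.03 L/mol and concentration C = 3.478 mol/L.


Langmuir isotherm: theta = K*C / (1 + K*C)
K*C = 9.03 * 3.478 = 31.40634
theta = 31.40634 / (1 + 31.40634) = 31.40634 / 32.40634
theta = 0.9691

0.9691


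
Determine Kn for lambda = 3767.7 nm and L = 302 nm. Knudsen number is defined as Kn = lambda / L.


Knudsen number Kn = lambda / L
Kn = 3767.7 / 302
Kn = 12.4758

12.4758


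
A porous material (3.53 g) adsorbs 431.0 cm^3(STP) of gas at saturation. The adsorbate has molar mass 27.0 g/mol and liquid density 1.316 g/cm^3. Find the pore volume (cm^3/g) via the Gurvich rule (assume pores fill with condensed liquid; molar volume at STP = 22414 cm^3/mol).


Moles adsorbed n = V_ads / 22414 = 431.0 / 22414 = 1.922905e-02 mol
Liquid volume V_liq = n * M / rho_liq = 1.922905e-02 * 27.0 / 1.316 = 0.39452 cm^3
Specific pore volume V_pore = V_liq / m_sample = 0.39452 / 3.53
V_pore = 0.1118 cm^3/g

0.1118


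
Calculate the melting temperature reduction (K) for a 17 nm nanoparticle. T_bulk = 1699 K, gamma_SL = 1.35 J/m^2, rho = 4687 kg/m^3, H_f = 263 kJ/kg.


Radius R = 17/2 = 8.5 nm = 8.5e-09 m
Convert H_f = 263 kJ/kg = 263000 J/kg
dT = 2 * gamma_SL * T_bulk / (rho * H_f * R)
dT = 2 * 1.35 * 1699 / (4687 * 263000 * 8.5e-09)
dT = 437.8 K

437.8


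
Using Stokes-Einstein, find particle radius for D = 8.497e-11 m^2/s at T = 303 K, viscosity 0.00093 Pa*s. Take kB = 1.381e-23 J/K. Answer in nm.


Stokes-Einstein: R = kB*T / (6*pi*eta*D)
R = 1.381e-23 * 303 / (6 * pi * 0.00093 * 8.497e-11)
R = 2.80923e-09 m = 2.81 nm

2.81


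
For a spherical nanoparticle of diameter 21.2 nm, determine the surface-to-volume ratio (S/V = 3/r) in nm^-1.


Radius r = 21.2/2 = 10.6 nm
S/V = 3 / r = 3 / 10.6
S/V = 0.283 nm^-1

0.283


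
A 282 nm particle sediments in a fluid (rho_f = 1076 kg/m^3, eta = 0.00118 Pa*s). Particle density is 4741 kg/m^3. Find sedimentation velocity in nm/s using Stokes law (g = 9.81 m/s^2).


Radius R = 282/2 nm = 1.41e-07 m
Density difference = 4741 - 1076 = 3665 kg/m^3
v = 2 * R^2 * (rho_p - rho_f) * g / (9 * eta)
v = 2 * (1.41e-07)^2 * 3665 * 9.81 / (9 * 0.00118)
v = 1.34613e-07 m/s = 134.6129 nm/s

134.6129


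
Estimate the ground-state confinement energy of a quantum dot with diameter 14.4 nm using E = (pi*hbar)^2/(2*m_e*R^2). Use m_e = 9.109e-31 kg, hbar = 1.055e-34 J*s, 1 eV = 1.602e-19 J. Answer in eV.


Radius R = 14.4/2 = 7.2 nm = 7.2e-09 m
E = (pi * 1.055e-34)^2 / (2 * 9.109e-31 * (7.2e-09)^2)
E(J) = 1.16316e-21
E = E(J) / 1.602e-19 = 0.0073 eV

0.0073
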